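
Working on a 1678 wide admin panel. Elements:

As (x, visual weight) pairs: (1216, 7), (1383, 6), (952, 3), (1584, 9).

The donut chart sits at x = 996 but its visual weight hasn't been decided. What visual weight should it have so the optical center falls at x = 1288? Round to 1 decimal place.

w ≈ 5.9

Known weights sum to 7 + 6 + 3 + 9 = 25; their moment is 7·1216 + 6·1383 + 3·952 + 9·1584 = 33922.
For the centroid to hit 1288: (33922 + w·996) / (25 + w) = 1288.
So w = (1288·25 − 33922)/(996 − 1288) = -1722/-292 ≈ 5.90.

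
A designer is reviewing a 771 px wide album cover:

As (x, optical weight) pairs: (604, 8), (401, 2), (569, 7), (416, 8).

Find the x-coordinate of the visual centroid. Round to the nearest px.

x ≈ 518

Total weight = 8 + 2 + 7 + 8 = 25.
x: (8·604 + 2·401 + 7·569 + 8·416) / 25 = 12945 / 25 ≈ 517.80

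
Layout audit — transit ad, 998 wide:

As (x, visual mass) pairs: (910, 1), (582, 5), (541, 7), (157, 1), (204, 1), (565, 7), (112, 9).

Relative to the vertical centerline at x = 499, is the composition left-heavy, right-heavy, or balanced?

Weights sum to 1 + 5 + 7 + 1 + 1 + 7 + 9 = 31.
x: (1·910 + 5·582 + 7·541 + 1·157 + 1·204 + 7·565 + 9·112) / 31 = 12931 / 31 ≈ 417.13
417.1 vs midline 499 → left-heavy.

left-heavy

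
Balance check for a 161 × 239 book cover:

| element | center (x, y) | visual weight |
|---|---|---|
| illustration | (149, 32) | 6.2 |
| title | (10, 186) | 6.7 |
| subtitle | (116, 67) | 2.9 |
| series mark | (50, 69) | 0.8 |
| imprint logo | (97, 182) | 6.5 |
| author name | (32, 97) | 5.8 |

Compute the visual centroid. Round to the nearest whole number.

(76, 119)

Total weight = 6.2 + 6.7 + 2.9 + 0.8 + 6.5 + 5.8 = 28.9.
x: moment 2183.3 / weight 28.9 ≈ 75.55
Σw·y = 3439.7; ȳ = 3439.7/28.9 ≈ 119.02.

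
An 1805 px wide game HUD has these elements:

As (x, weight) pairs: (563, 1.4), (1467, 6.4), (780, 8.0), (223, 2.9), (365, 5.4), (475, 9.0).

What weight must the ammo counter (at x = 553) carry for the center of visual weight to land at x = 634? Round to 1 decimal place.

w ≈ 28.7

Existing Σw = 33.1 (1.4 + 6.4 + 8.0 + 2.9 + 5.4 + 9.0); existing moment 1.4·563 + 6.4·1467 + 8.0·780 + 2.9·223 + 5.4·365 + 9.0·475 = 23309.7.
Set Σw·x/Σw = 634: (23309.7 + 553w) = 634·(33.1 + w).
Rearranging, w·(553 − 634) = 634·33.1 − 23309.7 = -2324.3, so w ≈ -2324.3/-81 = 28.70.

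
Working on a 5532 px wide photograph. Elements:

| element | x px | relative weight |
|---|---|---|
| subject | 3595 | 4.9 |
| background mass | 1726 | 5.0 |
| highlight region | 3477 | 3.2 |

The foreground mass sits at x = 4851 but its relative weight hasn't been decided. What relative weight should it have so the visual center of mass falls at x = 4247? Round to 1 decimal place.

Existing Σw = 13.1 (4.9 + 5.0 + 3.2); existing moment 4.9·3595 + 5.0·1726 + 3.2·3477 = 37371.9.
Set Σw·x/Σw = 4247: (37371.9 + 4851w) = 4247·(13.1 + w).
Solving: w = (4247·13.1 − 37371.9) / (4851 − 4247) = 18263.8 / 604 ≈ 30.24.

w ≈ 30.2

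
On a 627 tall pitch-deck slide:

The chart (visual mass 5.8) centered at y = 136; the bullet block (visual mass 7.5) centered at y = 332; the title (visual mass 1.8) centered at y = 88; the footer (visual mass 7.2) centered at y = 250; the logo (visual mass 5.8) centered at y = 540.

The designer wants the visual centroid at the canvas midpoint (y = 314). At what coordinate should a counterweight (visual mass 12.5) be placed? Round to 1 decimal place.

y ≈ 350.3

With the counterweight, Σw becomes 5.8 + 7.5 + 1.8 + 7.2 + 5.8 + 12.5 = 40.6.
y: need Σw·y = 40.6·314 = 12748.4. Existing = 5.8·136 + 7.5·332 + 1.8·88 + 7.2·250 + 5.8·540 = 8369.2. Remainder 4379.2 / 12.5 ≈ 350.34.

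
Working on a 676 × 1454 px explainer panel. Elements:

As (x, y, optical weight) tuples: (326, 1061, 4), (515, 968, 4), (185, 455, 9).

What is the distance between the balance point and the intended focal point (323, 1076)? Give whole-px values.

Weights sum to 4 + 4 + 9 = 17.
x-moment: 4·326 + 4·515 + 9·185 = 5029; centroid 5029/17 ≈ 295.82.
y-moment: 4·1061 + 4·968 + 9·455 = 12211; centroid 12211/17 ≈ 718.29.
From (323, 1076): dx = -27.18, dy = -357.71, so the distance is √(dx²+dy²) ≈ 358.74.

≈ 359 px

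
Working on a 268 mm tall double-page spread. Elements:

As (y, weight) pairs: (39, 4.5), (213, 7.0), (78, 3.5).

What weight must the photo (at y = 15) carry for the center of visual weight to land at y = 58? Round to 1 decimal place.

w ≈ 24.9

Fixed elements: Σw = 4.5 + 7.0 + 3.5 = 15.0, Σw·y = 4.5·39 + 7.0·213 + 3.5·78 = 1939.5.
Set Σw·y/Σw = 58: (1939.5 + 15w) = 58·(15.0 + w).
Rearranging, w·(15 − 58) = 58·15.0 − 1939.5 = -1069.5, so w ≈ -1069.5/-43 = 24.87.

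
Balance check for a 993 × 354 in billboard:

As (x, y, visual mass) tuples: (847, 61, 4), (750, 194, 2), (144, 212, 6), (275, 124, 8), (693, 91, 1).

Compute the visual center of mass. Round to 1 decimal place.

Total weight = 4 + 2 + 6 + 8 + 1 = 21.
Σw·x = 4·847 + 2·750 + 6·144 + 8·275 + 1·693 = 8645, so x̄ = 8645/21 ≈ 411.67.
Σw·y = 4·61 + 2·194 + 6·212 + 8·124 + 1·91 = 2987, so ȳ = 2987/21 ≈ 142.24.

(411.7, 142.2)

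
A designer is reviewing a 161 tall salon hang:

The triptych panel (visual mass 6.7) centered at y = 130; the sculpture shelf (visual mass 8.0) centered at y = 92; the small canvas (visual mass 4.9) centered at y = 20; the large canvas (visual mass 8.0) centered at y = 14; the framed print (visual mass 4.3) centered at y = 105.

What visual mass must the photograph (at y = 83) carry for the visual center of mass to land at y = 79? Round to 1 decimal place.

w ≈ 62.9

Existing Σw = 31.9 (6.7 + 8.0 + 4.9 + 8.0 + 4.3); existing moment 6.7·130 + 8.0·92 + 4.9·20 + 8.0·14 + 4.3·105 = 2268.5.
For the centroid to hit 79: (2268.5 + w·83) / (31.9 + w) = 79.
So w = (79·31.9 − 2268.5)/(83 − 79) = 251.6/4 ≈ 62.90.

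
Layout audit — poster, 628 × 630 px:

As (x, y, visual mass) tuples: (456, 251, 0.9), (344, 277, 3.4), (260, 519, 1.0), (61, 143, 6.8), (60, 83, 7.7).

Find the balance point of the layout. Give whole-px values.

(137, 167)

Σw = 0.9 + 3.4 + 1.0 + 6.8 + 7.7 = 19.8.
x-moment: 0.9·456 + 3.4·344 + 1.0·260 + 6.8·61 + 7.7·60 = 2716.8; centroid 2716.8/19.8 ≈ 137.21.
y-moment: 0.9·251 + 3.4·277 + 1.0·519 + 6.8·143 + 7.7·83 = 3298.2; centroid 3298.2/19.8 ≈ 166.58.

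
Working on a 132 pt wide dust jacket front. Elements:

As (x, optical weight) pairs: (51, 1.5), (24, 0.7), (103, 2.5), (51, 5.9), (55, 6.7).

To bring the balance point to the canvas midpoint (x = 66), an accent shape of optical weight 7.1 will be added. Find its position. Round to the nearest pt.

After adding the accent shape, total weight = 1.5 + 0.7 + 2.5 + 5.9 + 6.7 + 7.1 = 24.4.
x: need Σw·x = 24.4·66 = 1610.4. Existing = 1.5·51 + 0.7·24 + 2.5·103 + 5.9·51 + 6.7·55 = 1020.2. Remainder 590.2 / 7.1 ≈ 83.13.

x ≈ 83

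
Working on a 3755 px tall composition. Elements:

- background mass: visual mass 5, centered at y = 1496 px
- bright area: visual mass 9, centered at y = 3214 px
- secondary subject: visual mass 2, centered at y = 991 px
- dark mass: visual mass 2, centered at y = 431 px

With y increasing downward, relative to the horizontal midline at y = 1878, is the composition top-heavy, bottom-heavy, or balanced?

bottom-heavy

Total weight = 5 + 9 + 2 + 2 = 18.
y: (5·1496 + 9·3214 + 2·991 + 2·431) / 18 = 39250 / 18 ≈ 2180.56
2180.6 vs midline 1878 → bottom-heavy.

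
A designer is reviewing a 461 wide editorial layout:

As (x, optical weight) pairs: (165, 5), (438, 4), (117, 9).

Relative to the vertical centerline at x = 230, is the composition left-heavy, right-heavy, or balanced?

Σw = 5 + 4 + 9 = 18.
x: (5·165 + 4·438 + 9·117) / 18 = 3630 / 18 ≈ 201.67
Since 201.7 is left of 230, the composition reads left-heavy.

left-heavy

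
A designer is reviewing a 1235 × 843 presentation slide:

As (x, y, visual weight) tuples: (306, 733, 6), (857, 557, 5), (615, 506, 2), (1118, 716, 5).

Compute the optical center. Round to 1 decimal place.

Weights sum to 6 + 5 + 2 + 5 = 18.
x: (6·306 + 5·857 + 2·615 + 5·1118) / 18 = 12941 / 18 ≈ 718.94
y: (6·733 + 5·557 + 2·506 + 5·716) / 18 = 11775 / 18 ≈ 654.17

(718.9, 654.2)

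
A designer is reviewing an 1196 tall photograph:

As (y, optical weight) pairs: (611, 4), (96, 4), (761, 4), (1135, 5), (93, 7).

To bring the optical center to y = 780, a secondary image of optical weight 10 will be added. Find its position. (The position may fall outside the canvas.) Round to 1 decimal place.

y ≈ 1432.2

New total weight: (4 + 4 + 4 + 5 + 7) + 10 = 34.
Along y: (12198 + 10·y) / 34 = 780 (existing moment 4·611 + 4·96 + 4·761 + 5·1135 + 7·93 = 12198) ⇒ y = (26520 − 12198) / 10 ≈ 1432.20.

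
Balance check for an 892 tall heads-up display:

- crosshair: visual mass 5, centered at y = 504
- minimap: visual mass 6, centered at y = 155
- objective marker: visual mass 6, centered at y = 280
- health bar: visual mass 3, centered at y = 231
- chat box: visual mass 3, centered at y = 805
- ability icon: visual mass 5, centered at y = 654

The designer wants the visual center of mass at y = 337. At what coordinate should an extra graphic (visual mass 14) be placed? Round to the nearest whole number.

New total weight: (5 + 6 + 6 + 3 + 3 + 5) + 14 = 42.
Along y: (11508 + 14·y) / 42 = 337 (existing moment 5·504 + 6·155 + 6·280 + 3·231 + 3·805 + 5·654 = 11508) ⇒ y = (14154 − 11508) / 14 ≈ 189.00.

y ≈ 189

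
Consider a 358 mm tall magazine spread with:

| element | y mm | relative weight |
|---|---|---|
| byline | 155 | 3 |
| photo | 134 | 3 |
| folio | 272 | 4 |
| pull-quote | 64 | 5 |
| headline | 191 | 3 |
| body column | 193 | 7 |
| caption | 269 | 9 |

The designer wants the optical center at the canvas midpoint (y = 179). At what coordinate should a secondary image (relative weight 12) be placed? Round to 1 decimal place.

y ≈ 134.5

New total weight: (3 + 3 + 4 + 5 + 3 + 7 + 9) + 12 = 46.
Along y: (6620 + 12·y) / 46 = 179 (existing moment 3·155 + 3·134 + 4·272 + 5·64 + 3·191 + 7·193 + 9·269 = 6620) ⇒ y = (8234 − 6620) / 12 ≈ 134.50.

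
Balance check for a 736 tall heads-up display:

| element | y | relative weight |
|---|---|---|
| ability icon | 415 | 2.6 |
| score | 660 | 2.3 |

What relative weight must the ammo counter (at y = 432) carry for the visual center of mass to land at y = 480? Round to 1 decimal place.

w ≈ 5.1

Existing Σw = 4.9 (2.6 + 2.3); existing moment 2.6·415 + 2.3·660 = 2597.0.
For the centroid to hit 480: (2597.0 + w·432) / (4.9 + w) = 480.
So w = (480·4.9 − 2597.0)/(432 − 480) = -245.0/-48 ≈ 5.10.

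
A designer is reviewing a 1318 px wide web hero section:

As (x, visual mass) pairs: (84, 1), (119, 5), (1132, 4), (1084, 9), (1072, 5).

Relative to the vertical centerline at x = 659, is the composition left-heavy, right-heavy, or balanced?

Total weight = 1 + 5 + 4 + 9 + 5 = 24.
Σw·x = 1·84 + 5·119 + 4·1132 + 9·1084 + 5·1072 = 20323, so x̄ = 20323/24 ≈ 846.79.
846.8 vs midline 659 → right-heavy.

right-heavy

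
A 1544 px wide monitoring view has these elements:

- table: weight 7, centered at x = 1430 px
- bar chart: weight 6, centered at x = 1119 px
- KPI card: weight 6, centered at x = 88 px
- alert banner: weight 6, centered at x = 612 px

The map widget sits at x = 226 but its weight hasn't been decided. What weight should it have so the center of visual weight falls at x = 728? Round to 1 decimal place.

Existing Σw = 25 (7 + 6 + 6 + 6); existing moment 7·1430 + 6·1119 + 6·88 + 6·612 = 20924.
Set Σw·x/Σw = 728: (20924 + 226w) = 728·(25 + w).
Solving: w = (728·25 − 20924) / (226 − 728) = -2724 / -502 ≈ 5.43.

w ≈ 5.4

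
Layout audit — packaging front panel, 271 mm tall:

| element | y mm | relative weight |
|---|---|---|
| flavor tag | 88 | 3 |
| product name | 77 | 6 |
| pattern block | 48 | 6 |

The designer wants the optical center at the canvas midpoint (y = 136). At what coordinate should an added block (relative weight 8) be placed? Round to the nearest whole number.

After adding the added block, total weight = 3 + 6 + 6 + 8 = 23.
y: need Σw·y = 23·136 = 3128. Existing = 3·88 + 6·77 + 6·48 = 1014. Remainder 2114 / 8 ≈ 264.25.

y ≈ 264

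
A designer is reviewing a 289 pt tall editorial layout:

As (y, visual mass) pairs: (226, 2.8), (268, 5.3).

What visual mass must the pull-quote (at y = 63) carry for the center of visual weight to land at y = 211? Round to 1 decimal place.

w ≈ 2.3

Existing Σw = 8.1 (2.8 + 5.3); existing moment 2.8·226 + 5.3·268 = 2053.2.
Balance at y = 211 requires (2053.2 + w·63) / (8.1 + w) = 211.
So w = (211·8.1 − 2053.2)/(63 − 211) = -344.1/-148 ≈ 2.32.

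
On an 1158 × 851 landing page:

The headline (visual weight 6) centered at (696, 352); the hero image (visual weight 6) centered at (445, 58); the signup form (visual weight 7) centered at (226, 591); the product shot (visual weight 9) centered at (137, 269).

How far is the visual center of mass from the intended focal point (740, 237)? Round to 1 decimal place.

≈ 404.0

Weights sum to 6 + 6 + 7 + 9 = 28.
Σw·x = 6·696 + 6·445 + 7·226 + 9·137 = 9661, so x̄ = 9661/28 ≈ 345.04.
Σw·y = 6·352 + 6·58 + 7·591 + 9·269 = 9018, so ȳ = 9018/28 ≈ 322.07.
Relative to (740, 237): Δ = (-394.96, 85.07); |Δ| = √(-394.96² + 85.07²) ≈ 404.02.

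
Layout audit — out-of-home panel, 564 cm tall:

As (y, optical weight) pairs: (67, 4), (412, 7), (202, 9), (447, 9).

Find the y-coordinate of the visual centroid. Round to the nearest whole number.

y ≈ 310

Weights sum to 4 + 7 + 9 + 9 = 29.
Σw·y = 4·67 + 7·412 + 9·202 + 9·447 = 8993, so ȳ = 8993/29 ≈ 310.10.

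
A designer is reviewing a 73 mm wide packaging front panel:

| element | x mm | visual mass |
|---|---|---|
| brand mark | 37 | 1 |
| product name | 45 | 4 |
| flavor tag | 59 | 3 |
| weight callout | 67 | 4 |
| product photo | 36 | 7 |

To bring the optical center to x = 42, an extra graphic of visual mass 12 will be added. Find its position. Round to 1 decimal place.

After adding the extra graphic, total weight = 1 + 4 + 3 + 4 + 7 + 12 = 31.
x: target moment 31×42 = 1302; current 1·37 + 4·45 + 3·59 + 4·67 + 7·36 = 914; the extra graphic supplies 388, so x = 388/12 ≈ 32.33.

x ≈ 32.3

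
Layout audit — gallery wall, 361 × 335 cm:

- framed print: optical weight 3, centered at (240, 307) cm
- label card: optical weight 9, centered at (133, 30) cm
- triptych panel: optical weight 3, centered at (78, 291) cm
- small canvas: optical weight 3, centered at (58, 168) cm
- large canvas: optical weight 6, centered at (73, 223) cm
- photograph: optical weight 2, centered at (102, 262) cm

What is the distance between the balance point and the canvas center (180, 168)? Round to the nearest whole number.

≈ 66 cm

Weights sum to 3 + 9 + 3 + 3 + 6 + 2 = 26.
Σw·x = 2967; x̄ = 2967/26 ≈ 114.12.
Σw·y = 4430; ȳ = 4430/26 ≈ 170.38.
Offset from (180, 168): Δx ≈ -65.88, Δy ≈ 2.38; distance = √(Δx² + Δy²) ≈ 65.93.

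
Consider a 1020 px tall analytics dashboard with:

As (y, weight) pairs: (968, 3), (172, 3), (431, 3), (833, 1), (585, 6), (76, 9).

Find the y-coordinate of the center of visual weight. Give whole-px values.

Total weight = 3 + 3 + 3 + 1 + 6 + 9 = 25.
y: moment 9740 / weight 25 ≈ 389.60

y ≈ 390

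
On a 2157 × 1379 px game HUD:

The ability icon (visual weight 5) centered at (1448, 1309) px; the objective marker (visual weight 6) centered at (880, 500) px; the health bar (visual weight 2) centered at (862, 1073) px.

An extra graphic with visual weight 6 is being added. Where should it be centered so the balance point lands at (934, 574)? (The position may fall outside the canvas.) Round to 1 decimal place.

(583.7, -130.8)

With the extra graphic, Σw becomes 5 + 6 + 2 + 6 = 19.
x: target moment 19×934 = 17746; current 5·1448 + 6·880 + 2·862 = 14244; the extra graphic supplies 3502, so x = 3502/6 ≈ 583.67.
y: target moment 19×574 = 10906; current 5·1309 + 6·500 + 2·1073 = 11691; the extra graphic supplies -785, so y = -785/6 ≈ -130.83.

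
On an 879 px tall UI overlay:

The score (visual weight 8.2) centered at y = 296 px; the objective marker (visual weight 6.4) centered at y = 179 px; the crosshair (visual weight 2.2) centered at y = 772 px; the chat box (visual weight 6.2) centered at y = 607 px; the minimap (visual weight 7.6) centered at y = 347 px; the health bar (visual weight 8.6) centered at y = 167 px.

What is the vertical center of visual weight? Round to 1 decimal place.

y ≈ 334.4

Weights sum to 8.2 + 6.4 + 2.2 + 6.2 + 7.6 + 8.6 = 39.2.
y: (8.2·296 + 6.4·179 + 2.2·772 + 6.2·607 + 7.6·347 + 8.6·167) / 39.2 = 13108.0 / 39.2 ≈ 334.39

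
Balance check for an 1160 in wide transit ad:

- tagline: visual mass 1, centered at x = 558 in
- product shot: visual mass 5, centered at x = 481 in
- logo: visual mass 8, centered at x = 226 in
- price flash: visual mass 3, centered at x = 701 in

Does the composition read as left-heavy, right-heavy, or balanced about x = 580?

Σw = 1 + 5 + 8 + 3 = 17.
x: (1·558 + 5·481 + 8·226 + 3·701) / 17 = 6874 / 17 ≈ 404.35
Since 404.4 is left of 580, the composition reads left-heavy.

left-heavy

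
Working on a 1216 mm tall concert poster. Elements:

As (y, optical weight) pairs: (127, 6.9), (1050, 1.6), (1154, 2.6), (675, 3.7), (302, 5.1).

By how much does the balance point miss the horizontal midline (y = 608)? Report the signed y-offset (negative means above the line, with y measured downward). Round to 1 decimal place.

Total weight = 6.9 + 1.6 + 2.6 + 3.7 + 5.1 = 19.9.
y: (6.9·127 + 1.6·1050 + 2.6·1154 + 3.7·675 + 5.1·302) / 19.9 = 9594.4 / 19.9 ≈ 482.13
Against y = 608, that's 482.13 − 608 = -125.87.

≈ -125.9 mm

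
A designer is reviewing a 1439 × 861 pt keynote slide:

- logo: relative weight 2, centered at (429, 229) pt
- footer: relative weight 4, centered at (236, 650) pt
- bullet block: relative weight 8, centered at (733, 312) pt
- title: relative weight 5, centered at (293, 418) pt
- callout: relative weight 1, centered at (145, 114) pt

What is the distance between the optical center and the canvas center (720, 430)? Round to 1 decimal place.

≈ 259.6 pt

Σw = 2 + 4 + 8 + 5 + 1 = 20.
x-moment: 2·429 + 4·236 + 8·733 + 5·293 + 1·145 = 9276; centroid 9276/20 ≈ 463.80.
y-moment: 2·229 + 4·650 + 8·312 + 5·418 + 1·114 = 7758; centroid 7758/20 ≈ 387.90.
Offset from (720, 430): Δx ≈ -256.20, Δy ≈ -42.10; distance = √(Δx² + Δy²) ≈ 259.64.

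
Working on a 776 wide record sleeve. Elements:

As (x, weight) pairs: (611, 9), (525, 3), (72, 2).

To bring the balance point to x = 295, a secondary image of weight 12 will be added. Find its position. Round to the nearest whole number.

After adding the secondary image, total weight = 9 + 3 + 2 + 12 = 26.
x: target moment 26×295 = 7670; current 9·611 + 3·525 + 2·72 = 7218; the secondary image supplies 452, so x = 452/12 ≈ 37.67.

x ≈ 38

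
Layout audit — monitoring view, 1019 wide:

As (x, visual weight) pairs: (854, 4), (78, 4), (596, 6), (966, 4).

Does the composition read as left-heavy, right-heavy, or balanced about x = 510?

right-heavy

Total weight = 4 + 4 + 6 + 4 = 18.
x-moment: 4·854 + 4·78 + 6·596 + 4·966 = 11168; centroid 11168/18 ≈ 620.44.
620.4 lies right of the midline 510, so the layout is right-heavy.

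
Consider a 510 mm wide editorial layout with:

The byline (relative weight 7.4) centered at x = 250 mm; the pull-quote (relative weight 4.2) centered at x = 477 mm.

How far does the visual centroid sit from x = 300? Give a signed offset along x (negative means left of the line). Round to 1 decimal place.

≈ 32.2 mm

Σw = 7.4 + 4.2 = 11.6.
x: (7.4·250 + 4.2·477) / 11.6 = 3853.4 / 11.6 ≈ 332.19
Against x = 300, that's 332.19 − 300 = 32.19.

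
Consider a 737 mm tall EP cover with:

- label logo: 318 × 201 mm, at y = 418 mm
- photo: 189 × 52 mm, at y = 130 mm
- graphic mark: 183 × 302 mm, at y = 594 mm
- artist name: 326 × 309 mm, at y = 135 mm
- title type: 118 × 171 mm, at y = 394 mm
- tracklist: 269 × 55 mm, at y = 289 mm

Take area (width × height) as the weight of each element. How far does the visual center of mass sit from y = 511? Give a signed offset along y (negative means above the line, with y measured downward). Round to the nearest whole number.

Taking area as weight: label logo 318·201 = 63918, photo 189·52 = 9828, graphic mark 183·302 = 55266, artist name 326·309 = 100734, title type 118·171 = 20178, tracklist 269·55 = 14795. Sum 264719.
y-moment: 63918·418 + 9828·130 + 55266·594 + 100734·135 + 20178·394 + 14795·289 = 86648345; centroid 86648345/264719 ≈ 327.32.
Against y = 511, that's 327.32 − 511 = -183.68.

≈ -184 mm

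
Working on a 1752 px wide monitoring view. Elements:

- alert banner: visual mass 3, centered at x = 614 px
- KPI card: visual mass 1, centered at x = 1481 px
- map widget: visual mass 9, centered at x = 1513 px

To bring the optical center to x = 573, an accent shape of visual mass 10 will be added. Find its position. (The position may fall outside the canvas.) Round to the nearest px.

x ≈ -376

After adding the accent shape, total weight = 3 + 1 + 9 + 10 = 23.
Along x: (16940 + 10·x) / 23 = 573 (existing moment 3·614 + 1·1481 + 9·1513 = 16940) ⇒ x = (13179 − 16940) / 10 ≈ -376.10.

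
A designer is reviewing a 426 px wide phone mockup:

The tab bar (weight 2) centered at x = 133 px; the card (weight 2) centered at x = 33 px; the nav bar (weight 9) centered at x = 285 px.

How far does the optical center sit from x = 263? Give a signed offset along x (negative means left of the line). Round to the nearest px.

≈ -40 px

Σw = 2 + 2 + 9 = 13.
x-moment: 2·133 + 2·33 + 9·285 = 2897; centroid 2897/13 ≈ 222.85.
Difference: 222.85 − 263 ≈ -40.15.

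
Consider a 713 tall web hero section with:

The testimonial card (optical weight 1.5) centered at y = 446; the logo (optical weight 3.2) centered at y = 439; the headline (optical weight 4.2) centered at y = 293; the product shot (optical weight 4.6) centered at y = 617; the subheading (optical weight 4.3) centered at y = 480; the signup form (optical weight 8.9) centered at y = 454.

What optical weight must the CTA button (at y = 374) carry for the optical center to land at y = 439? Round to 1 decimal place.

w ≈ 8.1

Existing Σw = 26.7 (1.5 + 3.2 + 4.2 + 4.6 + 4.3 + 8.9); existing moment 1.5·446 + 3.2·439 + 4.2·293 + 4.6·617 + 4.3·480 + 8.9·454 = 12247.2.
Balance at y = 439 requires (12247.2 + w·374) / (26.7 + w) = 439.
So w = (439·26.7 − 12247.2)/(374 − 439) = -525.9/-65 ≈ 8.09.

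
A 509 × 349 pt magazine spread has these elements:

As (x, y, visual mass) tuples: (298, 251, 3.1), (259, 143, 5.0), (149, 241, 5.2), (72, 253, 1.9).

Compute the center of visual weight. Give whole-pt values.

(206, 212)

Weights sum to 3.1 + 5.0 + 5.2 + 1.9 = 15.2.
Σw·x = 3.1·298 + 5.0·259 + 5.2·149 + 1.9·72 = 3130.4, so x̄ = 3130.4/15.2 ≈ 205.95.
Σw·y = 3.1·251 + 5.0·143 + 5.2·241 + 1.9·253 = 3227.0, so ȳ = 3227.0/15.2 ≈ 212.30.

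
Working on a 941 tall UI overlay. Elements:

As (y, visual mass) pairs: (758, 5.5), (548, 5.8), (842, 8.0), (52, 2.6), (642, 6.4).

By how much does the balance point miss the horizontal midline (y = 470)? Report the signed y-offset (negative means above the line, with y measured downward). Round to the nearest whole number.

Weights sum to 5.5 + 5.8 + 8.0 + 2.6 + 6.4 = 28.3.
y-moment: 5.5·758 + 5.8·548 + 8.0·842 + 2.6·52 + 6.4·642 = 18327.4; centroid 18327.4/28.3 ≈ 647.61.
Against y = 470, that's 647.61 − 470 = 177.61.

≈ 178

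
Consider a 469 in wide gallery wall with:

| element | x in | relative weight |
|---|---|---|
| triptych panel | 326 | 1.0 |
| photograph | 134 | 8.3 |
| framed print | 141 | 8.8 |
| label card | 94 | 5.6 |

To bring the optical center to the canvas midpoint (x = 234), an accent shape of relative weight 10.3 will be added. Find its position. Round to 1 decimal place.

New total weight: (1.0 + 8.3 + 8.8 + 5.6) + 10.3 = 34.0.
x: target moment 34.0×234 = 7956.0; current 1.0·326 + 8.3·134 + 8.8·141 + 5.6·94 = 3205.4; the accent shape supplies 4750.6, so x = 4750.6/10.3 ≈ 461.22.

x ≈ 461.2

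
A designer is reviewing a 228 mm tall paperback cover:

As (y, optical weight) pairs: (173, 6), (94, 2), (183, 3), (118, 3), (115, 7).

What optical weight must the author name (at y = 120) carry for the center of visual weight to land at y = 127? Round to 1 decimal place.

w ≈ 38.1

Known weights sum to 6 + 2 + 3 + 3 + 7 = 21; their moment is 6·173 + 2·94 + 3·183 + 3·118 + 7·115 = 2934.
Set Σw·y/Σw = 127: (2934 + 120w) = 127·(21 + w).
Solving: w = (127·21 − 2934) / (120 − 127) = -267 / -7 ≈ 38.14.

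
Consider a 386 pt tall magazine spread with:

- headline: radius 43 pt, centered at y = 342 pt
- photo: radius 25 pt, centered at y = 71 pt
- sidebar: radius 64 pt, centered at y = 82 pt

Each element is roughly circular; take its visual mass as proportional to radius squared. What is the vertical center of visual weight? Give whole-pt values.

Weights ∝ r²: headline 43² = 1849, photo 25² = 625, sidebar 64² = 4096; Σw = 6570.
y-moment: 1849·342 + 625·71 + 4096·82 = 1012605; centroid 1012605/6570 ≈ 154.13.

y ≈ 154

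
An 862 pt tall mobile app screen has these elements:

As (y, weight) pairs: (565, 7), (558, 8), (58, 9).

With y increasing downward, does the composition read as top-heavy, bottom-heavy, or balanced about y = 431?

Weights sum to 7 + 8 + 9 = 24.
Σw·y = 7·565 + 8·558 + 9·58 = 8941, so ȳ = 8941/24 ≈ 372.54.
Since 372.5 is above (smaller y than) 431, the composition reads top-heavy.

top-heavy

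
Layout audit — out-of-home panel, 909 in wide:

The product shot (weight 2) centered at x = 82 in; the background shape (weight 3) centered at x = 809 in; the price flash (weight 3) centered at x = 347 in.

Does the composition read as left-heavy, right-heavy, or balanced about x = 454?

Weights sum to 2 + 3 + 3 = 8.
x: (2·82 + 3·809 + 3·347) / 8 = 3632 / 8 ≈ 454.00
454.00 = 454 exactly: balanced.

balanced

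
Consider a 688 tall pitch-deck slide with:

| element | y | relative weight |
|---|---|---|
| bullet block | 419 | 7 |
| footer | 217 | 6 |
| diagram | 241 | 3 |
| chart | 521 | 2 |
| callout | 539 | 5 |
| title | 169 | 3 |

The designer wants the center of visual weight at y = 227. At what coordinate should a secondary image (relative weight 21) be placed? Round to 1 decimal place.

After adding the secondary image, total weight = 7 + 6 + 3 + 2 + 5 + 3 + 21 = 47.
Along y: (9202 + 21·y) / 47 = 227 (existing moment 7·419 + 6·217 + 3·241 + 2·521 + 5·539 + 3·169 = 9202) ⇒ y = (10669 − 9202) / 21 ≈ 69.86.

y ≈ 69.9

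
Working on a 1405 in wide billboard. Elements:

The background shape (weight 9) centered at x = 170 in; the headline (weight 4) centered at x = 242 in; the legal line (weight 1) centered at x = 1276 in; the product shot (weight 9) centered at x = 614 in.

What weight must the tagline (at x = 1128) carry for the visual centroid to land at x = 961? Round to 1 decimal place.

w ≈ 76.7

Fixed elements: Σw = 9 + 4 + 1 + 9 = 23, Σw·x = 9·170 + 4·242 + 1·1276 + 9·614 = 9300.
For the centroid to hit 961: (9300 + w·1128) / (23 + w) = 961.
Solving: w = (961·23 − 9300) / (1128 − 961) = 12803 / 167 ≈ 76.66.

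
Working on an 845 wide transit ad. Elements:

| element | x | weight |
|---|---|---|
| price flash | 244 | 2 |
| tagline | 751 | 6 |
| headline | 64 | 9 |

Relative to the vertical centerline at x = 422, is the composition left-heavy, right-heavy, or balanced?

left-heavy

Total weight = 2 + 6 + 9 = 17.
x: (2·244 + 6·751 + 9·64) / 17 = 5570 / 17 ≈ 327.65
327.6 vs midline 422 → left-heavy.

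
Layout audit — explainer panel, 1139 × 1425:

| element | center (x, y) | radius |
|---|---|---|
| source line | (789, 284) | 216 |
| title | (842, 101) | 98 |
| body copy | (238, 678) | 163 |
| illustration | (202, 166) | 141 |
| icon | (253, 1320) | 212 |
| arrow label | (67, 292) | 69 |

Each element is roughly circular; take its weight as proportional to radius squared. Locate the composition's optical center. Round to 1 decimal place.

Weights ∝ r²: source line 216² = 46656, title 98² = 9604, body copy 163² = 26569, illustration 141² = 19881, icon 212² = 44944, arrow label 69² = 4761; Σw = 152415.
x: (46656·789 + 9604·842 + 26569·238 + 19881·202 + 44944·253 + 4761·67) / 152415 = 66927355 / 152415 ≈ 439.11
y: (46656·284 + 9604·101 + 26569·678 + 19881·166 + 44944·1320 + 4761·292) / 152415 = 96250628 / 152415 ≈ 631.50

(439.1, 631.5)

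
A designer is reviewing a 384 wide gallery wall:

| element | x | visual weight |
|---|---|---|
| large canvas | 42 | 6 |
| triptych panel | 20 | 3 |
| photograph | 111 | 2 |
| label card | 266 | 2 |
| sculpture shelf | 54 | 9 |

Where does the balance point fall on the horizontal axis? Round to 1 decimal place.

x ≈ 70.5

Weights sum to 6 + 3 + 2 + 2 + 9 = 22.
x: (6·42 + 3·20 + 2·111 + 2·266 + 9·54) / 22 = 1552 / 22 ≈ 70.55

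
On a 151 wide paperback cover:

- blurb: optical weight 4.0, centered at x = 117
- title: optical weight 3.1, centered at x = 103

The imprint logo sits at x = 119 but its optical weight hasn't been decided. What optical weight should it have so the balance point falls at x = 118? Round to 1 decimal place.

w ≈ 50.5

Existing Σw = 7.1 (4.0 + 3.1); existing moment 4.0·117 + 3.1·103 = 787.3.
For the centroid to hit 118: (787.3 + w·119) / (7.1 + w) = 118.
Solving: w = (118·7.1 − 787.3) / (119 − 118) = 50.5 / 1 ≈ 50.50.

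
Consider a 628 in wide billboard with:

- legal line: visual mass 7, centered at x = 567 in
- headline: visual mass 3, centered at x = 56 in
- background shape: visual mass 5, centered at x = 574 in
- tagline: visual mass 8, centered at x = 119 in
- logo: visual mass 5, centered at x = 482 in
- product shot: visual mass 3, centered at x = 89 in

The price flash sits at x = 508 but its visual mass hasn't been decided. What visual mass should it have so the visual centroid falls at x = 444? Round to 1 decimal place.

w ≈ 48.9

Existing Σw = 31 (7 + 3 + 5 + 8 + 5 + 3); existing moment 7·567 + 3·56 + 5·574 + 8·119 + 5·482 + 3·89 = 10636.
For the centroid to hit 444: (10636 + w·508) / (31 + w) = 444.
Solving: w = (444·31 − 10636) / (508 − 444) = 3128 / 64 ≈ 48.87.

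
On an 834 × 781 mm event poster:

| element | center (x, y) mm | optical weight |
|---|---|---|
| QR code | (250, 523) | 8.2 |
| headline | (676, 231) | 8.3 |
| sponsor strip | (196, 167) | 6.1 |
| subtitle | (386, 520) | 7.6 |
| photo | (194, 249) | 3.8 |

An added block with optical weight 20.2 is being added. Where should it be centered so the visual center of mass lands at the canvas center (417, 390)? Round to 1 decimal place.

New total weight: (8.2 + 8.3 + 6.1 + 7.6 + 3.8) + 20.2 = 54.2.
x: target moment 54.2×417 = 22601.4; current 8.2·250 + 8.3·676 + 6.1·196 + 7.6·386 + 3.8·194 = 12527.2; the added block supplies 10074.2, so x = 10074.2/20.2 ≈ 498.72.
y: target moment 54.2×390 = 21138.0; current 8.2·523 + 8.3·231 + 6.1·167 + 7.6·520 + 3.8·249 = 12122.8; the added block supplies 9015.2, so y = 9015.2/20.2 ≈ 446.30.

(498.7, 446.3)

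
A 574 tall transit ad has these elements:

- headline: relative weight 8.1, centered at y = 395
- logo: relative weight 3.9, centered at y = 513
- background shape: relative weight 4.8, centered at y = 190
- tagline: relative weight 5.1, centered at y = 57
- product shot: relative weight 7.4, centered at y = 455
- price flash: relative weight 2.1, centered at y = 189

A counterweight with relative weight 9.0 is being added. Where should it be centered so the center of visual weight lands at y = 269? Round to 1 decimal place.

With the counterweight, Σw becomes 8.1 + 3.9 + 4.8 + 5.1 + 7.4 + 2.1 + 9.0 = 40.4.
y: target moment 40.4×269 = 10867.6; current 8.1·395 + 3.9·513 + 4.8·190 + 5.1·57 + 7.4·455 + 2.1·189 = 10166.8; the counterweight supplies 700.8, so y = 700.8/9.0 ≈ 77.87.

y ≈ 77.9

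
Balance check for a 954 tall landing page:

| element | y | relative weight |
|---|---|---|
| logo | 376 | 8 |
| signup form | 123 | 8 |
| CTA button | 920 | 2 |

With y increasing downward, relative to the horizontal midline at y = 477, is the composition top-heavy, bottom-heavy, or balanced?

Weights sum to 8 + 8 + 2 = 18.
y-moment: 8·376 + 8·123 + 2·920 = 5832; centroid 5832/18 ≈ 324.00.
324.0 lies above (smaller y than) the midline 477, so the layout is top-heavy.

top-heavy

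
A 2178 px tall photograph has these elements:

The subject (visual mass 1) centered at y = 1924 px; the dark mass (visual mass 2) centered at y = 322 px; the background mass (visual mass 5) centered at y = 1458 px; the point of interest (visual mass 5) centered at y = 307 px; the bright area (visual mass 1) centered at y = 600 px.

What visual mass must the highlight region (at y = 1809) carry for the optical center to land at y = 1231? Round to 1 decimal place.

w ≈ 9.1

Existing Σw = 14 (1 + 2 + 5 + 5 + 1); existing moment 1·1924 + 2·322 + 5·1458 + 5·307 + 1·600 = 11993.
Set Σw·y/Σw = 1231: (11993 + 1809w) = 1231·(14 + w).
Rearranging, w·(1809 − 1231) = 1231·14 − 11993 = 5241, so w ≈ 5241/578 = 9.07.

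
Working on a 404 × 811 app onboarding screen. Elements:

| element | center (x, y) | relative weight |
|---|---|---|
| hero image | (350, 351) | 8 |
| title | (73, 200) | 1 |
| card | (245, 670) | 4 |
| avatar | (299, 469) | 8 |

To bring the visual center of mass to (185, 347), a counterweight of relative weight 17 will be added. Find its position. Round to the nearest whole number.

After adding the counterweight, total weight = 8 + 1 + 4 + 8 + 17 = 38.
x: need Σw·x = 38·185 = 7030. Existing = 8·350 + 1·73 + 4·245 + 8·299 = 6245. Remainder 785 / 17 ≈ 46.18.
y: need Σw·y = 38·347 = 13186. Existing = 8·351 + 1·200 + 4·670 + 8·469 = 9440. Remainder 3746 / 17 ≈ 220.35.

(46, 220)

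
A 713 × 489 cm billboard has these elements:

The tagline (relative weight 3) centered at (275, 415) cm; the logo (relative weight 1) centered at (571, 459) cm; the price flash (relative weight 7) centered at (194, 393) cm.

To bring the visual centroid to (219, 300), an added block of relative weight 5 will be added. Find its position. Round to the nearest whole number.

With the added block, Σw becomes 3 + 1 + 7 + 5 = 16.
x: need Σw·x = 16·219 = 3504. Existing = 3·275 + 1·571 + 7·194 = 2754. Remainder 750 / 5 ≈ 150.00.
y: need Σw·y = 16·300 = 4800. Existing = 3·415 + 1·459 + 7·393 = 4455. Remainder 345 / 5 ≈ 69.00.

(150, 69)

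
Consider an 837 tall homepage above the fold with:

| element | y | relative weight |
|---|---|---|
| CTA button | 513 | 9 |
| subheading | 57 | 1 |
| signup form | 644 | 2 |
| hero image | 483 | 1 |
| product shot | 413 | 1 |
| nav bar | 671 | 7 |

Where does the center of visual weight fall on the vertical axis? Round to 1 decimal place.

Total weight = 9 + 1 + 2 + 1 + 1 + 7 = 21.
Σw·y = 11555; ȳ = 11555/21 ≈ 550.24.

y ≈ 550.2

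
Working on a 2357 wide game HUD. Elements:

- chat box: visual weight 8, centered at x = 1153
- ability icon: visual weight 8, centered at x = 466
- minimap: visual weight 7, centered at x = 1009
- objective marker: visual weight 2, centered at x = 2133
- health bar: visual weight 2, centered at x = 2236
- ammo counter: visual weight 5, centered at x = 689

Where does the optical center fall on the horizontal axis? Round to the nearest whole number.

x ≈ 1006

Weights sum to 8 + 8 + 7 + 2 + 2 + 5 = 32.
Σw·x = 8·1153 + 8·466 + 7·1009 + 2·2133 + 2·2236 + 5·689 = 32198, so x̄ = 32198/32 ≈ 1006.19.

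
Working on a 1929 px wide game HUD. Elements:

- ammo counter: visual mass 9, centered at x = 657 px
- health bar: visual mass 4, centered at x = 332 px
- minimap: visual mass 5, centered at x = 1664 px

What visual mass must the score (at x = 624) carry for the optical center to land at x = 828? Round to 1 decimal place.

w ≈ 3.2

Fixed elements: Σw = 9 + 4 + 5 = 18, Σw·x = 9·657 + 4·332 + 5·1664 = 15561.
For the centroid to hit 828: (15561 + w·624) / (18 + w) = 828.
So w = (828·18 − 15561)/(624 − 828) = -657/-204 ≈ 3.22.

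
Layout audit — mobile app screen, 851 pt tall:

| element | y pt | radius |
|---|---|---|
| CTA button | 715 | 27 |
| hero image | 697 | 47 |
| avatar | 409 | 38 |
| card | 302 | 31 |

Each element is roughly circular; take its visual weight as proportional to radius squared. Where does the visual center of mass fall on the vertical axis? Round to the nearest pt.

r² weights: CTA button 27² = 729, hero image 47² = 2209, avatar 38² = 1444, card 31² = 961. Total = 5343.
Σw·y = 729·715 + 2209·697 + 1444·409 + 961·302 = 2941726, so ȳ = 2941726/5343 ≈ 550.58.

y ≈ 551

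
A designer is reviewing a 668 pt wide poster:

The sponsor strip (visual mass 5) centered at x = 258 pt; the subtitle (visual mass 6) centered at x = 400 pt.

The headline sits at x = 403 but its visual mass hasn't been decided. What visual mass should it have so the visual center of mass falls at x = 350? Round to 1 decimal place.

Existing Σw = 11 (5 + 6); existing moment 5·258 + 6·400 = 3690.
Set Σw·x/Σw = 350: (3690 + 403w) = 350·(11 + w).
Rearranging, w·(403 − 350) = 350·11 − 3690 = 160, so w ≈ 160/53 = 3.02.

w ≈ 3.0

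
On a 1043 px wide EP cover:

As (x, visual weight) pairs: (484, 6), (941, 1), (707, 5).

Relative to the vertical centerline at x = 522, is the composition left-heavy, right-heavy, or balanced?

Weights sum to 6 + 1 + 5 = 12.
x-moment: 6·484 + 1·941 + 5·707 = 7380; centroid 7380/12 ≈ 615.00.
615.0 vs midline 522 → right-heavy.

right-heavy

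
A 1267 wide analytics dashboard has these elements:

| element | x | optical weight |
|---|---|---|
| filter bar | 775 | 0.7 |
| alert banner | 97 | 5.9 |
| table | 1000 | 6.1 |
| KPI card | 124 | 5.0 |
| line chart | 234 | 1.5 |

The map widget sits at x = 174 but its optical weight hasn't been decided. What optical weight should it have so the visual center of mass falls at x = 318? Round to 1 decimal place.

w ≈ 14.4

Existing Σw = 19.2 (0.7 + 5.9 + 6.1 + 5.0 + 1.5); existing moment 0.7·775 + 5.9·97 + 6.1·1000 + 5.0·124 + 1.5·234 = 8185.8.
For the centroid to hit 318: (8185.8 + w·174) / (19.2 + w) = 318.
So w = (318·19.2 − 8185.8)/(174 − 318) = -2080.2/-144 ≈ 14.45.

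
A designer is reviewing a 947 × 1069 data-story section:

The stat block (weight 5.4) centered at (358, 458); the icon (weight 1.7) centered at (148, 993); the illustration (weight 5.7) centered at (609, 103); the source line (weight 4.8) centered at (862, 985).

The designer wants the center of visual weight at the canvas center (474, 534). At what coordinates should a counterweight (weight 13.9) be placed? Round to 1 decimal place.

(369.6, 528.4)

New total weight: (5.4 + 1.7 + 5.7 + 4.8) + 13.9 = 31.5.
x: target moment 31.5×474 = 14931.0; current 5.4·358 + 1.7·148 + 5.7·609 + 4.8·862 = 9793.7; the counterweight supplies 5137.3, so x = 5137.3/13.9 ≈ 369.59.
y: target moment 31.5×534 = 16821.0; current 5.4·458 + 1.7·993 + 5.7·103 + 4.8·985 = 9476.4; the counterweight supplies 7344.6, so y = 7344.6/13.9 ≈ 528.39.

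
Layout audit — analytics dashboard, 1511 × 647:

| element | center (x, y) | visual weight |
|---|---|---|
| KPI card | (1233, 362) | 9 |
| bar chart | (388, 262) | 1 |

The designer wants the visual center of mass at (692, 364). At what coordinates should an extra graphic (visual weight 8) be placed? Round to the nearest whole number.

After adding the extra graphic, total weight = 9 + 1 + 8 = 18.
x: need Σw·x = 18·692 = 12456. Existing = 9·1233 + 1·388 = 11485. Remainder 971 / 8 ≈ 121.38.
y: need Σw·y = 18·364 = 6552. Existing = 9·362 + 1·262 = 3520. Remainder 3032 / 8 ≈ 379.00.

(121, 379)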